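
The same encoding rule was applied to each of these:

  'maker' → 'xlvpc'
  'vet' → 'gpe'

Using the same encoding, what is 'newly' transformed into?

Compare letters: m→x is +11, a→l is +11, k→v is +11 — a constant shift. It's a constant shift of +11 (ROT11).
For newly: n+11=y, e+11=p, w+11=h, l+11=w, y+11=j.

yphwj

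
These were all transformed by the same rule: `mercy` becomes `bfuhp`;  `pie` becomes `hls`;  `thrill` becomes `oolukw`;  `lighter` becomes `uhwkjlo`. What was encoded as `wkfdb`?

yacht

The output letters match the input read backwards, each shifted +3: mercy reversed is ycrem. Two steps: reverse the string, then apply a Caesar shift of +3.
Undoing it on wkfdb: shift back: w−3=t, k−3=h, f−3=c, d−3=a, b−3=y → thcay; then reverse → yacht.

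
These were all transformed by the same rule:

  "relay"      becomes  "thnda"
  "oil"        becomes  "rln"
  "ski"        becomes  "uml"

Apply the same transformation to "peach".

rhdej

Two shifts are in play — +3 for a/e/i/o/u, +2 for every other letter.
Applying it to peach: p(cons)+2=r, e(vowel)+3=h, a(vowel)+3=d, c(cons)+2=e, h(cons)+2=j.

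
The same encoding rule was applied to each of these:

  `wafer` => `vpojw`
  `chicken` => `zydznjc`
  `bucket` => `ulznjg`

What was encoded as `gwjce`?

trend

w(22)→v(21) and a(0)→p(15) fit y≡5x+15 (mod 26); the inverse of 5 mod 26 is 21. This is an affine cipher: with a=0,…,z=25, each position x becomes (5x+15) mod 26.
Undoing it on gwjce: g(6)→21·(6−15)≡19=t; w(22)→21·(22−15)≡17=r; j(9)→21·(9−15)≡4=e; c(2)→21·(2−15)≡13=n; e(4)→21·(4−15)≡3=d (all mod 26).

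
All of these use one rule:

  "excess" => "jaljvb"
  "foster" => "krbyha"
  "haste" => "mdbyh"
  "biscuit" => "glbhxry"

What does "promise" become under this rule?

Shifts by position in excess: pos 0: e→j (+5), pos 1: x→a (+3), pos 2: c→l (+9), pos 3: e→j (+5), pos 4: s→v (+3), pos 5: s→b (+9) — repeating every 3. The shifts repeat in a cycle of length 3: positions 0,1,… shift by +5, +3, +9, then the pattern repeats.
For promise: p+5=u, r+3=u, o+9=x, m+5=r, i+3=l, s+9=b, e+5=j.

uuxrlbj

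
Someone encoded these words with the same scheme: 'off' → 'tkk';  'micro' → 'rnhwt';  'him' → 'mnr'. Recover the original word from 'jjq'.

eel

Compare letters: o→t is +5, f→k is +5, f→k is +5 — a constant shift. This is a Caesar cipher with shift 5.
Reversing it on jjq: j−5=e, j−5=e, q−5=l.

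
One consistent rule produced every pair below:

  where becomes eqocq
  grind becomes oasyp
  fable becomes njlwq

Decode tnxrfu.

length

In where: w→e is +8, h→q is +9, e→o is +10, r→c is +11 — the shift increases by 1 each position. The shift increases by 1 at each position, starting from +8: 8, 9, 10, ….
Decoding tnxrfu: t−8=l, n−9=e, x−10=n, r−11=g, f−12=t, u−13=h.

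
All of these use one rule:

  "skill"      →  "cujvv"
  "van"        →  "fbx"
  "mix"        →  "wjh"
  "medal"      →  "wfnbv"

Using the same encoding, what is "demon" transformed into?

The shift depends on letter class: consonant s→c is +10, but vowel i→j is +1. Two shifts are in play — +1 for a/e/i/o/u, +10 for every other letter.
On demon: d(cons)+10=n, e(vowel)+1=f, m(cons)+10=w, o(vowel)+1=p, n(cons)+10=x.

nfwpx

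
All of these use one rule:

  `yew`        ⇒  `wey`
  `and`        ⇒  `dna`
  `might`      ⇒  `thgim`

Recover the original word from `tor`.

The output letters match the input read backwards: yew reversed is wey. It's just the letters in reverse order.
Undoing it on tor: then reverse → rot.

rot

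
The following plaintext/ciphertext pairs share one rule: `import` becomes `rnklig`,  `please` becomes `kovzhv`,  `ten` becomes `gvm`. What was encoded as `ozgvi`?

Letters are reflected about the middle of the alphabet (position → 25−position): Atbash.
Decoding ozgvi: o↔l, z↔a, g↔t, v↔e, i↔r.

later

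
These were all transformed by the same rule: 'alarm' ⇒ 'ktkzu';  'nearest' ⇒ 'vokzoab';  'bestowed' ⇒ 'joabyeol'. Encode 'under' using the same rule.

Two shifts are in play — +10 for a/e/i/o/u, +8 for every other letter.
For under: u(vowel)+10=e, n(cons)+8=v, d(cons)+8=l, e(vowel)+10=o, r(cons)+8=z.

evloz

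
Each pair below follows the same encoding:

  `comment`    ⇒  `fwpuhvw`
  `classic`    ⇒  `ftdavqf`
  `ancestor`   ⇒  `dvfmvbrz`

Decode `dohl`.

aged

The shifts repeat in a cycle of length 2: positions 0,1,… shift by +3, +8, then the pattern repeats.
Undoing it on dohl: d−3=a, o−8=g, h−3=e, l−8=d.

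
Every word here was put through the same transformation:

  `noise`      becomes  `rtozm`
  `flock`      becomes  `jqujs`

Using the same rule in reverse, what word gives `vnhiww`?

ribbon

In noise: n→r is +4, o→t is +5, i→o is +6, s→z is +7 — the shift increases by 1 each position. The shift increases by 1 at each position, starting from +4: 4, 5, 6, ….
Reversing it on vnhiww: v−4=r, n−5=i, h−6=b, i−7=b, w−8=o, w−9=n.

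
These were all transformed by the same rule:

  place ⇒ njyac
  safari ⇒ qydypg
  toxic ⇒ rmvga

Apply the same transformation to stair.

Compare letters: p→n is +24, l→j is +24, a→y is +24 — a constant shift. Every letter moves 24 places later in the alphabet, wrapping around z→a.
On stair: s+24=q, t+24=r, a+24=y, i+24=g, r+24=p.

qrygp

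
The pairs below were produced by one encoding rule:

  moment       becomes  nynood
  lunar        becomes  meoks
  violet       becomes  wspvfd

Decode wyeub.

Shifts by position in moment: pos 0: m→n (+1), pos 1: o→y (+10), pos 2: m→n (+1), pos 3: e→o (+10) — repeating every 2. It's a Vigenère-style cipher with numeric key [1,10]: position i shifts by key[i mod 2].
Reversing it on wyeub: w−1=v, y−10=o, e−1=d, u−10=k, b−1=a.

vodka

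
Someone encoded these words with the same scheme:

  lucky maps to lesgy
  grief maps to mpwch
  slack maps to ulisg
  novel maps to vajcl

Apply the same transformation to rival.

l(11)→l(11) and u(20)→e(4) fit y≡5x+8 (mod 26); the inverse of 5 mod 26 is 21. Treating letters as 0–25, the rule is x ↦ 5x + 8 (mod 26).
For rival: r(17)→5·17+8≡15=p; i(8)→5·8+8≡22=w; v(21)→5·21+8≡9=j; a(0)→5·0+8≡8=i; l(11)→5·11+8≡11=l (all mod 26).

pwjil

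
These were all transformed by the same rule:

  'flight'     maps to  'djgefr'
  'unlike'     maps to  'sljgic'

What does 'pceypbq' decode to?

Compare letters: f→d is +24, l→j is +24, i→g is +24 — a constant shift. Every letter moves 24 places later in the alphabet, wrapping around z→a.
Undoing it on pceypbq: p−24=r, c−24=e, e−24=g, y−24=a, p−24=r, b−24=d, q−24=s.

regards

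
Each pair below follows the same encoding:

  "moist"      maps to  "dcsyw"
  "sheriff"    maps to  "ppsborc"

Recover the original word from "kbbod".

The output letters match the input read backwards, each shifted +10: moist reversed is tsiom. Two steps: reverse the string, then apply a Caesar shift of +10.
Undoing it on kbbod: shift back: k−10=a, b−10=r, b−10=r, o−10=e, d−10=t → arret; then reverse → terra.

terra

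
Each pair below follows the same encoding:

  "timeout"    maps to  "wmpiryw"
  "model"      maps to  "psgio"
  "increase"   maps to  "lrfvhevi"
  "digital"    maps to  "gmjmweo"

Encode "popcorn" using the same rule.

A repeating key of period 2 is used — shifts +3, +4 over and over.
Applying it to popcorn: p+3=s, o+4=s, p+3=s, c+4=g, o+3=r, r+4=v, n+3=q.

sssgrvq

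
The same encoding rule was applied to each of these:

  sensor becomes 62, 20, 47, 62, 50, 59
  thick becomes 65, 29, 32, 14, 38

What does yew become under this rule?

s(#19)→62 and e(#5)→20: differences scale by 3, so n = 3·pos + 5. Each letter becomes 3×(its alphabet position, a=1..z=26) + 5.
Applying it to yew: y=25→80, e=5→20, w=23→74.

80, 20, 74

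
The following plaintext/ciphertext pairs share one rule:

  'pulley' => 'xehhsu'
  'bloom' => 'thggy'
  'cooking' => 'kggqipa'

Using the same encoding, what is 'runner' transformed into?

feppsf

Each letter's alphabet position (a=0..z=25) is mapped through 17·x+2 mod 26 — an affine cipher.
For runner: r(17)→17·17+2≡5=f; u(20)→17·20+2≡4=e; n(13)→17·13+2≡15=p; n(13)→17·13+2≡15=p; e(4)→17·4+2≡18=s; r(17)→17·17+2≡5=f (all mod 26).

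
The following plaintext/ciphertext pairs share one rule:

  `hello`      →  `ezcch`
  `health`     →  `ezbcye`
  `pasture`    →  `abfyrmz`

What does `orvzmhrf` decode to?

h(7)→e(4) and e(4)→z(25) fit y≡19x+1 (mod 26); the inverse of 19 mod 26 is 11. Treating letters as 0–25, the rule is x ↦ 19x + 1 (mod 26).
Undoing it on orvzmhrf: o(14)→11·(14−1)≡13=n; r(17)→11·(17−1)≡20=u; v(21)→11·(21−1)≡12=m; z(25)→11·(25−1)≡4=e; m(12)→11·(12−1)≡17=r; h(7)→11·(7−1)≡14=o; r(17)→11·(17−1)≡20=u; f(5)→11·(5−1)≡18=s (all mod 26).

numerous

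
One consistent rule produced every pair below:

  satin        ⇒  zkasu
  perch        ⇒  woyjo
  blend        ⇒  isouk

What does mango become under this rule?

tkuny

Two shifts are in play — +10 for a/e/i/o/u, +7 for every other letter.
For mango: m(cons)+7=t, a(vowel)+10=k, n(cons)+7=u, g(cons)+7=n, o(vowel)+10=y.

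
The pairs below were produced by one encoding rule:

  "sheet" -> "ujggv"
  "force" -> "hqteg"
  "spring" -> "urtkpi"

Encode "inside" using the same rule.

kpukfg

Each letter is shifted forward by 2 in the alphabet (a Caesar shift of +2).
On inside: i+2=k, n+2=p, s+2=u, i+2=k, d+2=f, e+2=g.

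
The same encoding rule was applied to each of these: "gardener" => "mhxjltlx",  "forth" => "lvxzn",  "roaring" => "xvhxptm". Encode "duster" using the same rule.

The shift depends on letter class: consonant g→m is +6, but vowel a→h is +7. The rule splits by letter class: vowels +7, consonants +6.
Applying it to duster: d(cons)+6=j, u(vowel)+7=b, s(cons)+6=y, t(cons)+6=z, e(vowel)+7=l, r(cons)+6=x.

jbyzlx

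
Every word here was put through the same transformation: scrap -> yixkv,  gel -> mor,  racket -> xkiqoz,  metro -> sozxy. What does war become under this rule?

The shift depends on letter class: consonant s→y is +6, but vowel a→k is +10. Vowels shift forward by 10 and consonants shift forward by 6.
Applying it to war: w(cons)+6=c, a(vowel)+10=k, r(cons)+6=x.

ckx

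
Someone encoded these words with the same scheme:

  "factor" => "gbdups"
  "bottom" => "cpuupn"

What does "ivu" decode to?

Compare letters: f→g is +1, a→b is +1, c→d is +1 — a constant shift. It's a constant shift of +1 (ROT1).
Undoing it on ivu: i−1=h, v−1=u, u−1=t.

hut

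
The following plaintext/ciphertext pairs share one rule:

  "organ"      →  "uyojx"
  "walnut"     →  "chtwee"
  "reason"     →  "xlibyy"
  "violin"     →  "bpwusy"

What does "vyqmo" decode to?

pride

Each letter shifts forward by (position + 6), i.e. 6, 7, 8, … — the shift grows by one for each successive letter.
Undoing it on vyqmo: v−6=p, y−7=r, q−8=i, m−9=d, o−10=e.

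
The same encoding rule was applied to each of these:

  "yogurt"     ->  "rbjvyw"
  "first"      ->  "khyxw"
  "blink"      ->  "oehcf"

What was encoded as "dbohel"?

y(24)→r(17) and o(14)→b(1) fit y≡25x+15 (mod 26); the inverse of 25 mod 26 is 25. Treating letters as 0–25, the rule is x ↦ 25x + 15 (mod 26).
Undoing it on dbohel: d(3)→25·(3−15)≡12=m; b(1)→25·(1−15)≡14=o; o(14)→25·(14−15)≡1=b; h(7)→25·(7−15)≡8=i; e(4)→25·(4−15)≡11=l; l(11)→25·(11−15)≡4=e (all mod 26).

mobile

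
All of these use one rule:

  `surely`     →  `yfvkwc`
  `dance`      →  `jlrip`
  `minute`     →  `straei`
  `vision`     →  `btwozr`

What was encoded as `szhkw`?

Shifts by position in surely: pos 0: s→y (+6), pos 1: u→f (+11), pos 2: r→v (+4), pos 3: e→k (+6), pos 4: l→w (+11), pos 5: y→c (+4) — repeating every 3. A repeating key of period 3 is used — shifts +6, +11, +4 over and over.
Decoding szhkw: s−6=m, z−11=o, h−4=d, k−6=e, w−11=l.

model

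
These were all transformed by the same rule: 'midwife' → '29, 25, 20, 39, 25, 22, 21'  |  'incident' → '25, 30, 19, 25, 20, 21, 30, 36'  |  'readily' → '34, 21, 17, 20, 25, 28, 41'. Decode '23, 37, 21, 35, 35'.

guess

m is letter #13 and maps to 29: an offset of 16. The number is (letter's place in the alphabet, a=1) + 16.
Decoding 23, 37, 21, 35, 35: 23→(23−16)÷1=7=g, 37→(37−16)÷1=21=u, 21→(21−16)÷1=5=e, 35→(35−16)÷1=19=s, 35→(35−16)÷1=19=s.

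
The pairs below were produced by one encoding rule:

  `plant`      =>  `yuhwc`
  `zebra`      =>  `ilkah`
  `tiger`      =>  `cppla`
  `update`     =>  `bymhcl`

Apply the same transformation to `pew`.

The shift depends on letter class: consonant p→y is +9, but vowel a→h is +7. Two shifts are in play — +7 for a/e/i/o/u, +9 for every other letter.
On pew: p(cons)+9=y, e(vowel)+7=l, w(cons)+9=f.

ylf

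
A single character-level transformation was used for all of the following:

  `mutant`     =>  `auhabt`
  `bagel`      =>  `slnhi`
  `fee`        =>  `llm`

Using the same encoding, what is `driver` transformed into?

The output letters match the input read backwards, each shifted +7: mutant reversed is tnatum. Two steps: reverse the string, then apply a Caesar shift of +7.
For driver: reverse → revird; then shift: r+7=y, e+7=l, v+7=c, i+7=p, r+7=y, d+7=k.

ylcpyk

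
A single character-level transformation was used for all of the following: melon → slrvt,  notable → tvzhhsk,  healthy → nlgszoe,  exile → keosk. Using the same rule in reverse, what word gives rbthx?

Shifts by position in melon: pos 0: m→s (+6), pos 1: e→l (+7), pos 2: l→r (+6), pos 3: o→v (+7) — repeating every 2. A repeating key of period 2 is used — shifts +6, +7 over and over.
Undoing it on rbthx: r−6=l, b−7=u, t−6=n, h−7=a, x−6=r.

lunar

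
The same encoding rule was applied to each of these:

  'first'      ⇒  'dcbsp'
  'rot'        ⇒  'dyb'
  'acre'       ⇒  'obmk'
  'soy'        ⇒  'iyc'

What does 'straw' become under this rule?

The output letters match the input read backwards, each shifted +10: first reversed is tsrif. The word is reversed, then every letter is shifted forward by 10.
On straw: reverse → warts; then shift: w+10=g, a+10=k, r+10=b, t+10=d, s+10=c.

gkbdc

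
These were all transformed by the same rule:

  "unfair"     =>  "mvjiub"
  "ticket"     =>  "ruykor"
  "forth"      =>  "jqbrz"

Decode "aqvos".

u(20)→m(12) and n(13)→v(21) fit y≡21x+8 (mod 26); the inverse of 21 mod 26 is 5. Each letter's alphabet position (a=0..z=25) is mapped through 21·x+8 mod 26 — an affine cipher.
Undoing it on aqvos: a(0)→5·(0−8)≡12=m; q(16)→5·(16−8)≡14=o; v(21)→5·(21−8)≡13=n; o(14)→5·(14−8)≡4=e; s(18)→5·(18−8)≡24=y (all mod 26).

money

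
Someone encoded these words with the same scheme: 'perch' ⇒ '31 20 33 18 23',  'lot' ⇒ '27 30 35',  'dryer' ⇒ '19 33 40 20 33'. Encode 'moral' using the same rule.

The number is (letter's place in the alphabet, a=1) + 15.
Applying it to moral: m=13→28, o=15→30, r=18→33, a=1→16, l=12→27.

28 30 33 16 27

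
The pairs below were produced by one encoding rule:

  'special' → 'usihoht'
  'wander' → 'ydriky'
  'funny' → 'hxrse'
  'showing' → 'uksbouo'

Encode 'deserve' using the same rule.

fhwjxcm

In special: s→u is +2, p→s is +3, e→i is +4, c→h is +5 — the shift increases by 1 each position. The shift increases by 1 at each position, starting from +2: 2, 3, 4, ….
Applying it to deserve: d+2=f, e+3=h, s+4=w, e+5=j, r+6=x, v+7=c, e+8=m.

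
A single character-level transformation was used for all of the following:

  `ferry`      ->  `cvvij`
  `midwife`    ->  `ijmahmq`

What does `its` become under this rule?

The output letters match the input read backwards, each shifted +4: ferry reversed is yrref. Two steps: reverse the string, then apply a Caesar shift of +4.
On its: reverse → sti; then shift: s+4=w, t+4=x, i+4=m.

wxm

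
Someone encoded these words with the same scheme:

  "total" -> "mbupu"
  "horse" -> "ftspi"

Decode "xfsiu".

threw

Two steps: reverse the string, then apply a Caesar shift of +1.
Undoing it on xfsiu: shift back: x−1=w, f−1=e, s−1=r, i−1=h, u−1=t → werht; then reverse → threw.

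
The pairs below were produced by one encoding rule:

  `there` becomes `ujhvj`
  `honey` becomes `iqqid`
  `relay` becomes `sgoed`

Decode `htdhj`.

grade

In there: t→u is +1, h→j is +2, e→h is +3, r→v is +4 — the shift increases by 1 each position. The shift increases by 1 at each position, starting from +1: 1, 2, 3, ….
Reversing it on htdhj: h−1=g, t−2=r, d−3=a, h−4=d, j−5=e.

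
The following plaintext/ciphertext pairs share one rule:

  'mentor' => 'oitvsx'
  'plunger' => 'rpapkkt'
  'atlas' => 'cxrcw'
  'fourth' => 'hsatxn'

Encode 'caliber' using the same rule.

eerkfkt

Shifts by position in mentor: pos 0: m→o (+2), pos 1: e→i (+4), pos 2: n→t (+6), pos 3: t→v (+2), pos 4: o→s (+4), pos 5: r→x (+6) — repeating every 3. It's a Vigenère-style cipher with numeric key [2,4,6]: position i shifts by key[i mod 3].
For caliber: c+2=e, a+4=e, l+6=r, i+2=k, b+4=f, e+6=k, r+2=t.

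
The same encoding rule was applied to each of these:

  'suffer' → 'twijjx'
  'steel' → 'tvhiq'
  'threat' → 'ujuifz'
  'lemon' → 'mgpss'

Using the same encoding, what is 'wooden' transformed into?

xqrhjt

In suffer: s→t is +1, u→w is +2, f→i is +3, f→j is +4 — the shift increases by 1 each position. The shift increases by 1 at each position, starting from +1: 1, 2, 3, ….
On wooden: w+1=x, o+2=q, o+3=r, d+4=h, e+5=j, n+6=t.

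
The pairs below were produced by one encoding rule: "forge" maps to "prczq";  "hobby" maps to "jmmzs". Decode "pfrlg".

vague

Two steps: reverse the string, then apply a Caesar shift of +11.
Decoding pfrlg: shift back: p−11=e, f−11=u, r−11=g, l−11=a, g−11=v → eugav; then reverse → vague.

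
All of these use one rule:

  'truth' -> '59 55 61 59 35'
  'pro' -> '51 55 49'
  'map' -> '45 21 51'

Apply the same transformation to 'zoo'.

t(#20)→59 and r(#18)→55: differences scale by 2, so n = 2·pos + 19. Each letter becomes 2×(its alphabet position, a=1..z=26) + 19.
Applying it to zoo: z=26→71, o=15→49, o=15→49.

71 49 49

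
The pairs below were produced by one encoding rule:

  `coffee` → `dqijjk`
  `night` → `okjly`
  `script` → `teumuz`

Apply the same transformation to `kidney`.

lkgrje

Letter i (0-indexed) is shifted by i+1, so successive shifts are 1, 2, 3, ….
Applying it to kidney: k+1=l, i+2=k, d+3=g, n+4=r, e+5=j, y+6=e.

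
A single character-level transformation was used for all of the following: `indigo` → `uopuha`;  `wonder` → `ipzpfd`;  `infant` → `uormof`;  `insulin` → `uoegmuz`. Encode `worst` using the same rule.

A repeating key of period 3 is used — shifts +12, +1, +12 over and over.
On worst: w+12=i, o+1=p, r+12=d, s+12=e, t+1=u.

ipdeu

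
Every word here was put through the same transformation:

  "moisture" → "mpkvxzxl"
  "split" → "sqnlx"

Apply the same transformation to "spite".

In moisture: m→m is +0, o→p is +1, i→k is +2, s→v is +3 — the shift increases by 1 each position. Letter i (0-indexed) is shifted by i+0, so successive shifts are 0, 1, 2, ….
On spite: s+0=s, p+1=q, i+2=k, t+3=w, e+4=i.

sqkwi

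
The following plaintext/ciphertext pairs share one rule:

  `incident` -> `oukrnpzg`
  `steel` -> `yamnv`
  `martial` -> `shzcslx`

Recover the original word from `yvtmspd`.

In incident: i→o is +6, n→u is +7, c→k is +8, i→r is +9 — the shift increases by 1 each position. The shift increases by 1 at each position, starting from +6: 6, 7, 8, ….
Undoing it on yvtmspd: y−6=s, v−7=o, t−8=l, m−9=d, s−10=i, p−11=e, d−12=r.

soldier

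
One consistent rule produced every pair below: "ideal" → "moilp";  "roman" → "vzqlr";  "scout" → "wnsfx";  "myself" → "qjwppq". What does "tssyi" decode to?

Shifts by position in ideal: pos 0: i→m (+4), pos 1: d→o (+11), pos 2: e→i (+4), pos 3: a→l (+11) — repeating every 2. It's a Vigenère-style cipher with numeric key [4,11]: position i shifts by key[i mod 2].
Reversing it on tssyi: t−4=p, s−11=h, s−4=o, y−11=n, i−4=e.

phone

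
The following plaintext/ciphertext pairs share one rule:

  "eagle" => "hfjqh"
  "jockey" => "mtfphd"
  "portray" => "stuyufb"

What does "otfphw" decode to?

Shifts by position in eagle: pos 0: e→h (+3), pos 1: a→f (+5), pos 2: g→j (+3), pos 3: l→q (+5) — repeating every 2. It's a Vigenère-style cipher with numeric key [3,5]: position i shifts by key[i mod 2].
Undoing it on otfphw: o−3=l, t−5=o, f−3=c, p−5=k, h−3=e, w−5=r.

locker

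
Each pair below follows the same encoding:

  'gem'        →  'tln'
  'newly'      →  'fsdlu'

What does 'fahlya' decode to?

Two steps: reverse the string, then apply a Caesar shift of +7.
Undoing it on fahlya: shift back: f−7=y, a−7=t, h−7=a, l−7=e, y−7=r, a−7=t → ytaert; then reverse → treaty.

treaty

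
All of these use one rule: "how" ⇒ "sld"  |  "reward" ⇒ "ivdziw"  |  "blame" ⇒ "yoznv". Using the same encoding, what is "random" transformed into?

izmwln

Each pair mirrors across the alphabet (h↔s, o↔l, w↔d): positions sum to 25. Letters are reflected about the middle of the alphabet (position → 25−position): Atbash.
On random: r↔i, a↔z, n↔m, d↔w, o↔l, m↔n.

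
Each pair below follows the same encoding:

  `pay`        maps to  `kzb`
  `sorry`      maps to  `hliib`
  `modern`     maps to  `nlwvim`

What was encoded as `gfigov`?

turtle

Each pair mirrors across the alphabet (p↔k, a↔z, y↔b): positions sum to 25. Letters are reflected about the middle of the alphabet (position → 25−position): Atbash.
Undoing it on gfigov: g↔t, f↔u, i↔r, g↔t, o↔l, v↔e.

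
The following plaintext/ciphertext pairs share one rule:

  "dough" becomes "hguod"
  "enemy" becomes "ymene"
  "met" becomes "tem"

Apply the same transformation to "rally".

yllar

The output letters match the input read backwards: dough reversed is hguod. The word is simply reversed.
Applying it to rally: reverse → yllar.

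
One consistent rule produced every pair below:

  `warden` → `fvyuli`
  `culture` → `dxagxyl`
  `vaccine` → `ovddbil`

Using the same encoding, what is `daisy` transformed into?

uvbpn

w(22)→f(5) and a(0)→v(21) fit y≡17x+21 (mod 26); the inverse of 17 mod 26 is 23. Each letter's alphabet position (a=0..z=25) is mapped through 17·x+21 mod 26 — an affine cipher.
On daisy: d(3)→17·3+21≡20=u; a(0)→17·0+21≡21=v; i(8)→17·8+21≡1=b; s(18)→17·18+21≡15=p; y(24)→17·24+21≡13=n (all mod 26).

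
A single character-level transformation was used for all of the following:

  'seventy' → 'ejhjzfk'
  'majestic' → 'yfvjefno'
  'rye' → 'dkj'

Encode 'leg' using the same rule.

xjs

The shift depends on letter class: consonant s→e is +12, but vowel e→j is +5. Vowels shift forward by 5 and consonants shift forward by 12.
For leg: l(cons)+12=x, e(vowel)+5=j, g(cons)+12=s.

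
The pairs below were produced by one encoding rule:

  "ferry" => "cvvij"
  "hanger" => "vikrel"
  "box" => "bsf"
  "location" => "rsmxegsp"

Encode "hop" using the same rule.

tsl

The word is reversed, then every letter is shifted forward by 4.
On hop: reverse → poh; then shift: p+4=t, o+4=s, h+4=l.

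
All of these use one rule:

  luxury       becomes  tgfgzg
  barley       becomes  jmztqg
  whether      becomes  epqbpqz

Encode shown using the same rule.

apaev

The shift depends on letter class: consonant l→t is +8, but vowel u→g is +12. The rule splits by letter class: vowels +12, consonants +8.
On shown: s(cons)+8=a, h(cons)+8=p, o(vowel)+12=a, w(cons)+8=e, n(cons)+8=v.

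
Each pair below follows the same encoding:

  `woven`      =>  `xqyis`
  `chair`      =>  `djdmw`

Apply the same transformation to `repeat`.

sgsifz

In woven: w→x is +1, o→q is +2, v→y is +3, e→i is +4 — the shift increases by 1 each position. Each letter shifts forward by (position + 1), i.e. 1, 2, 3, … — the shift grows by one for each successive letter.
On repeat: r+1=s, e+2=g, p+3=s, e+4=i, a+5=f, t+6=z.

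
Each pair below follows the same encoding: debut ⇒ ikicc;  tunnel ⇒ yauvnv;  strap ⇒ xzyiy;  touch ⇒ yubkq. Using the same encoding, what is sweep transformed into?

Letter i (0-indexed) is shifted by i+5, so successive shifts are 5, 6, 7, ….
On sweep: s+5=x, w+6=c, e+7=l, e+8=m, p+9=y.

xclmy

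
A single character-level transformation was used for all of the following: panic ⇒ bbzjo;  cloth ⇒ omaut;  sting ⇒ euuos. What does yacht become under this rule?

kboif

The shifts repeat in a cycle of length 2: positions 0,1,… shift by +12, +1, then the pattern repeats.
Applying it to yacht: y+12=k, a+1=b, c+12=o, h+1=i, t+12=f.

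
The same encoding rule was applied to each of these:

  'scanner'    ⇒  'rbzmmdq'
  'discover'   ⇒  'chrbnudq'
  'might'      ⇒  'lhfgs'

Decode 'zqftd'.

argue

Compare letters: s→r is +25, c→b is +25, a→z is +25 — a constant shift. It's a constant shift of +25 (ROT25).
Reversing it on zqftd: z−25=a, q−25=r, f−25=g, t−25=u, d−25=e.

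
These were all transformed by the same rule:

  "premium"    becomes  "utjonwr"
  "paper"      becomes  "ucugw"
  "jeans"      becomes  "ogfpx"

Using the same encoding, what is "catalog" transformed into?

hcycqql

A repeating key of period 2 is used — shifts +5, +2 over and over.
For catalog: c+5=h, a+2=c, t+5=y, a+2=c, l+5=q, o+2=q, g+5=l.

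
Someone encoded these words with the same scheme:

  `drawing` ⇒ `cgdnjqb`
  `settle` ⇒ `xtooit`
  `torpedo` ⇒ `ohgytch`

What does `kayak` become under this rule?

d(3)→c(2) and r(17)→g(6) fit y≡17x+3 (mod 26); the inverse of 17 mod 26 is 23. Each letter's alphabet position (a=0..z=25) is mapped through 17·x+3 mod 26 — an affine cipher.
Applying it to kayak: k(10)→17·10+3≡17=r; a(0)→17·0+3≡3=d; y(24)→17·24+3≡21=v; a(0)→17·0+3≡3=d; k(10)→17·10+3≡17=r (all mod 26).

rdvdr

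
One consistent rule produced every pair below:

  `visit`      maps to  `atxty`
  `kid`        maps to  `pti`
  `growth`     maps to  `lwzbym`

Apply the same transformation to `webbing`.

The shift depends on letter class: consonant v→a is +5, but vowel i→t is +11. The rule splits by letter class: vowels +11, consonants +5.
On webbing: w(cons)+5=b, e(vowel)+11=p, b(cons)+5=g, b(cons)+5=g, i(vowel)+11=t, n(cons)+5=s, g(cons)+5=l.

bpggtsl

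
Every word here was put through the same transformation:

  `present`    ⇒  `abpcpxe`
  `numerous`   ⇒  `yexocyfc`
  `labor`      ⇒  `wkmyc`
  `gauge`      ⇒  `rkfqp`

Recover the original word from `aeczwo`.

Shifts by position in present: pos 0: p→a (+11), pos 1: r→b (+10), pos 2: e→p (+11), pos 3: s→c (+10) — repeating every 2. It's a Vigenère-style cipher with numeric key [11,10]: position i shifts by key[i mod 2].
Reversing it on aeczwo: a−11=p, e−10=u, c−11=r, z−10=p, w−11=l, o−10=e.

purple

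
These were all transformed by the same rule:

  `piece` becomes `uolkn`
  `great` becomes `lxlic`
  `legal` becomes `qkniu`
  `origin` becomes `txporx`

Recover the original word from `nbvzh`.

ivory

In piece: p→u is +5, i→o is +6, e→l is +7, c→k is +8 — the shift increases by 1 each position. Each letter shifts forward by (position + 5), i.e. 5, 6, 7, … — the shift grows by one for each successive letter.
Reversing it on nbvzh: n−5=i, b−6=v, v−7=o, z−8=r, h−9=y.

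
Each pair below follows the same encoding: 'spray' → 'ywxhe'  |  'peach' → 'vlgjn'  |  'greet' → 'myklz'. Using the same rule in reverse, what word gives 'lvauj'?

Shifts by position in spray: pos 0: s→y (+6), pos 1: p→w (+7), pos 2: r→x (+6), pos 3: a→h (+7) — repeating every 2. A repeating key of period 2 is used — shifts +6, +7 over and over.
Decoding lvauj: l−6=f, v−7=o, a−6=u, u−7=n, j−6=d.

found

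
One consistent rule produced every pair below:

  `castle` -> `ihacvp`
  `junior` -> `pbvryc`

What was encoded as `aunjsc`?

In castle: c→i is +6, a→h is +7, s→a is +8, t→c is +9 — the shift increases by 1 each position. The shift increases by 1 at each position, starting from +6: 6, 7, 8, ….
Undoing it on aunjsc: a−6=u, u−7=n, n−8=f, j−9=a, s−10=i, c−11=r.

unfair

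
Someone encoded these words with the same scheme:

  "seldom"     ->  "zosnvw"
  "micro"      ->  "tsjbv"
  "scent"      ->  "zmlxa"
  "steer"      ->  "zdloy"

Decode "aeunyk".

Shifts by position in seldom: pos 0: s→z (+7), pos 1: e→o (+10), pos 2: l→s (+7), pos 3: d→n (+10) — repeating every 2. It's a Vigenère-style cipher with numeric key [7,10]: position i shifts by key[i mod 2].
Reversing it on aeunyk: a−7=t, e−10=u, u−7=n, n−10=d, y−7=r, k−10=a.

tundra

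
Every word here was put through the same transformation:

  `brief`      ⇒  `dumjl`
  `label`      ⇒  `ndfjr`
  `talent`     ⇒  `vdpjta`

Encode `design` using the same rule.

fhwnmu

Letter i (0-indexed) is shifted by i+2, so successive shifts are 2, 3, 4, ….
On design: d+2=f, e+3=h, s+4=w, i+5=n, g+6=m, n+7=u.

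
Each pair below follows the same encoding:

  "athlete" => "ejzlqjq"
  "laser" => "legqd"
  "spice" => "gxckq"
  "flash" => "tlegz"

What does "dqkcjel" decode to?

a(0)→e(4) and t(19)→j(9) fit y≡3x+4 (mod 26); the inverse of 3 mod 26 is 9. This is an affine cipher: with a=0,…,z=25, each position x becomes (3x+4) mod 26.
Reversing it on dqkcjel: d(3)→9·(3−4)≡17=r; q(16)→9·(16−4)≡4=e; k(10)→9·(10−4)≡2=c; c(2)→9·(2−4)≡8=i; j(9)→9·(9−4)≡19=t; e(4)→9·(4−4)≡0=a; l(11)→9·(11−4)≡11=l (all mod 26).

recital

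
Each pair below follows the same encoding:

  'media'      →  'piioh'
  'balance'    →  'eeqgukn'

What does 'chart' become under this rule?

Each letter shifts forward by (position + 3), i.e. 3, 4, 5, … — the shift grows by one for each successive letter.
On chart: c+3=f, h+4=l, a+5=f, r+6=x, t+7=a.

flfxa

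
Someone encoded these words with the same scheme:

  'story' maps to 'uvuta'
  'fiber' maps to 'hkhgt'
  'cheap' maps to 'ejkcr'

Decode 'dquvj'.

Shifts by position in story: pos 0: s→u (+2), pos 1: t→v (+2), pos 2: o→u (+6), pos 3: r→t (+2), pos 4: y→a (+2) — repeating every 3. It's a Vigenère-style cipher with numeric key [2,2,6]: position i shifts by key[i mod 3].
Undoing it on dquvj: d−2=b, q−2=o, u−6=o, v−2=t, j−2=h.

booth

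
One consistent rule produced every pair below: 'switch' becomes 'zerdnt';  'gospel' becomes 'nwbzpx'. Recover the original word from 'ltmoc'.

elder

Letter i (0-indexed) is shifted by i+7, so successive shifts are 7, 8, 9, ….
Decoding ltmoc: l−7=e, t−8=l, m−9=d, o−10=e, c−11=r.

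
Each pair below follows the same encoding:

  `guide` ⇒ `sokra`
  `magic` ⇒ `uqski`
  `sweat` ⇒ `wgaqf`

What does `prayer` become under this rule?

vnqyan

g(6)→s(18) and u(20)→o(14) fit y≡9x+16 (mod 26); the inverse of 9 mod 26 is 3. This is an affine cipher: with a=0,…,z=25, each position x becomes (9x+16) mod 26.
For prayer: p(15)→9·15+16≡21=v; r(17)→9·17+16≡13=n; a(0)→9·0+16≡16=q; y(24)→9·24+16≡24=y; e(4)→9·4+16≡0=a; r(17)→9·17+16≡13=n (all mod 26).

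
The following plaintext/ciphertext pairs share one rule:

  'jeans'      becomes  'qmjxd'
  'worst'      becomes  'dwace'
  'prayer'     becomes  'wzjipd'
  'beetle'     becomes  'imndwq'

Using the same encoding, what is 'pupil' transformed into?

In jeans: j→q is +7, e→m is +8, a→j is +9, n→x is +10 — the shift increases by 1 each position. The shift increases by 1 at each position, starting from +7: 7, 8, 9, ….
Applying it to pupil: p+7=w, u+8=c, p+9=y, i+10=s, l+11=w.

wcysw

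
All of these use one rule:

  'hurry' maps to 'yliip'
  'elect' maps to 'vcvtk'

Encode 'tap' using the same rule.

It's a constant shift of +17 (ROT17).
On tap: t+17=k, a+17=r, p+17=g.

krg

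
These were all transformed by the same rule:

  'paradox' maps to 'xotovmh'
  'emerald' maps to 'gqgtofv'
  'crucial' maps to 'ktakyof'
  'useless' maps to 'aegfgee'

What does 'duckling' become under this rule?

p(15)→x(23) and a(0)→o(14) fit y≡11x+14 (mod 26); the inverse of 11 mod 26 is 19. This is an affine cipher: with a=0,…,z=25, each position x becomes (11x+14) mod 26.
Applying it to duckling: d(3)→11·3+14≡21=v; u(20)→11·20+14≡0=a; c(2)→11·2+14≡10=k; k(10)→11·10+14≡20=u; l(11)→11·11+14≡5=f; i(8)→11·8+14≡24=y; n(13)→11·13+14≡1=b; g(6)→11·6+14≡2=c (all mod 26).

vakufybc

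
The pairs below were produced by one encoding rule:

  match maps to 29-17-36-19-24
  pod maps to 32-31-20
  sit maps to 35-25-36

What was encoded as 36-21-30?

ten

m is letter #13 and maps to 29: an offset of 16. The number is (letter's place in the alphabet, a=1) + 16.
Undoing it on 36-21-30: 36→(36−16)÷1=20=t, 21→(21−16)÷1=5=e, 30→(30−16)÷1=14=n.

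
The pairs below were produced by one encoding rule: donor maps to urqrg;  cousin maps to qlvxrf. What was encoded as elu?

rib

The output letters match the input read backwards, each shifted +3: donor reversed is ronod. Two steps: reverse the string, then apply a Caesar shift of +3.
Reversing it on elu: shift back: e−3=b, l−3=i, u−3=r → bir; then reverse → rib.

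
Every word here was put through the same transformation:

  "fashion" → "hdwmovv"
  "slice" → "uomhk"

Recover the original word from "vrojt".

Letter i (0-indexed) is shifted by i+2, so successive shifts are 2, 3, 4, ….
Undoing it on vrojt: v−2=t, r−3=o, o−4=k, j−5=e, t−6=n.

token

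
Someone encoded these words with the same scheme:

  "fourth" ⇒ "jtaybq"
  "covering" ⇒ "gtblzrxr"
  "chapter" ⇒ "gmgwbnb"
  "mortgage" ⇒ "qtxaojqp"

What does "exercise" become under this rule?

Each letter shifts forward by (position + 4), i.e. 4, 5, 6, … — the shift grows by one for each successive letter.
On exercise: e+4=i, x+5=c, e+6=k, r+7=y, c+8=k, i+9=r, s+10=c, e+11=p.

ickykrcp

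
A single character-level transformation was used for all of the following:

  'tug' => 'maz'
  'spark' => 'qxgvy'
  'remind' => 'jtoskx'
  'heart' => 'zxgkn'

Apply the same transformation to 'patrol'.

Read the word backwards and shift each letter +6.
For patrol: reverse → lortap; then shift: l+6=r, o+6=u, r+6=x, t+6=z, a+6=g, p+6=v.

ruxzgv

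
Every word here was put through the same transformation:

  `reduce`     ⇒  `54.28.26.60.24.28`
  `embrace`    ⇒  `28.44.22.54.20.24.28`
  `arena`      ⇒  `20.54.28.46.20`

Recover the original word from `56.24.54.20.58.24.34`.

scratch

With a=1..z=26, the number is 2·pos + 18.
Reversing it on 56.24.54.20.58.24.34: 56→(56−18)÷2=19=s, 24→(24−18)÷2=3=c, 54→(54−18)÷2=18=r, 20→(20−18)÷2=1=a, 58→(58−18)÷2=20=t, 24→(24−18)÷2=3=c, 34→(34−18)÷2=8=h.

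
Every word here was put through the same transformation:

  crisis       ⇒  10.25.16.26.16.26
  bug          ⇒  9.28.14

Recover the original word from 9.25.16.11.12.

c is letter #3 and maps to 10: an offset of 7. Letters become their 1-based position plus 7 (so a→8, b→9, …).
Decoding 9.25.16.11.12: 9→(9−7)÷1=2=b, 25→(25−7)÷1=18=r, 16→(16−7)÷1=9=i, 11→(11−7)÷1=4=d, 12→(12−7)÷1=5=e.

bride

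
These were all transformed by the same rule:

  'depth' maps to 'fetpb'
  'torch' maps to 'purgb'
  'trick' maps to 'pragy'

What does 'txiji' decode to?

plaza

d(3)→f(5) and e(4)→e(4) fit y≡25x+8 (mod 26); the inverse of 25 mod 26 is 25. This is an affine cipher: with a=0,…,z=25, each position x becomes (25x+8) mod 26.
Undoing it on txiji: t(19)→25·(19−8)≡15=p; x(23)→25·(23−8)≡11=l; i(8)→25·(8−8)≡0=a; j(9)→25·(9−8)≡25=z; i(8)→25·(8−8)≡0=a (all mod 26).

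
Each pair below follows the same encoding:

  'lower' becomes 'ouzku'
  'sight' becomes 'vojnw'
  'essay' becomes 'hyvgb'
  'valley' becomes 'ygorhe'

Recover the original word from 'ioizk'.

Shifts by position in lower: pos 0: l→o (+3), pos 1: o→u (+6), pos 2: w→z (+3), pos 3: e→k (+6) — repeating every 2. A repeating key of period 2 is used — shifts +3, +6 over and over.
Decoding ioizk: i−3=f, o−6=i, i−3=f, z−6=t, k−3=h.

fifth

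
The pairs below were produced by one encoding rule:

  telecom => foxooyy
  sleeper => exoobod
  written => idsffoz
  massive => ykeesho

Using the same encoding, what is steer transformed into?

The shift depends on letter class: consonant t→f is +12, but vowel e→o is +10. Vowels shift forward by 10 and consonants shift forward by 12.
Applying it to steer: s(cons)+12=e, t(cons)+12=f, e(vowel)+10=o, e(vowel)+10=o, r(cons)+12=d.

efood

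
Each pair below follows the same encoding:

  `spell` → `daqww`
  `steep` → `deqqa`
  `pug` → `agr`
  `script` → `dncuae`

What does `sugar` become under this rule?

The shift depends on letter class: consonant s→d is +11, but vowel e→q is +12. Vowels shift forward by 12 and consonants shift forward by 11.
For sugar: s(cons)+11=d, u(vowel)+12=g, g(cons)+11=r, a(vowel)+12=m, r(cons)+11=c.

dgrmc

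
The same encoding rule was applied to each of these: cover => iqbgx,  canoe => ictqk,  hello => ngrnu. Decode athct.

urban

It's a Vigenère-style cipher with numeric key [6,2]: position i shifts by key[i mod 2].
Undoing it on athct: a−6=u, t−2=r, h−6=b, c−2=a, t−6=n.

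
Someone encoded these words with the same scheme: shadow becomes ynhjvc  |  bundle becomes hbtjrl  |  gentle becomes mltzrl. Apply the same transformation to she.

ynl

The shift depends on letter class: consonant s→y is +6, but vowel a→h is +7. Vowels shift forward by 7 and consonants shift forward by 6.
For she: s(cons)+6=y, h(cons)+6=n, e(vowel)+7=l.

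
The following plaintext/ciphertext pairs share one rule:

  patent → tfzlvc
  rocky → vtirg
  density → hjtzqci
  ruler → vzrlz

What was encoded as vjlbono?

refugee

In patent: p→t is +4, a→f is +5, t→z is +6, e→l is +7 — the shift increases by 1 each position. Letter i (0-indexed) is shifted by i+4, so successive shifts are 4, 5, 6, ….
Reversing it on vjlbono: v−4=r, j−5=e, l−6=f, b−7=u, o−8=g, n−9=e, o−10=e.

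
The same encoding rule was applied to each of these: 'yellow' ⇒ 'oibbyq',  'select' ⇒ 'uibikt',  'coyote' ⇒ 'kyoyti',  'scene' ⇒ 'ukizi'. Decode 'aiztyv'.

mentor

Treating letters as 0–25, the rule is x ↦ 25x + 12 (mod 26).
Reversing it on aiztyv: a(0)→25·(0−12)≡12=m; i(8)→25·(8−12)≡4=e; z(25)→25·(25−12)≡13=n; t(19)→25·(19−12)≡19=t; y(24)→25·(24−12)≡14=o; v(21)→25·(21−12)≡17=r (all mod 26).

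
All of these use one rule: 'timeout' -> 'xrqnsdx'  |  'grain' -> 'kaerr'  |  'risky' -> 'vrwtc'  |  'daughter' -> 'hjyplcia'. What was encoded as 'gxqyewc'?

company

Shifts by position in timeout: pos 0: t→x (+4), pos 1: i→r (+9), pos 2: m→q (+4), pos 3: e→n (+9) — repeating every 2. A repeating key of period 2 is used — shifts +4, +9 over and over.
Decoding gxqyewc: g−4=c, x−9=o, q−4=m, y−9=p, e−4=a, w−9=n, c−4=y.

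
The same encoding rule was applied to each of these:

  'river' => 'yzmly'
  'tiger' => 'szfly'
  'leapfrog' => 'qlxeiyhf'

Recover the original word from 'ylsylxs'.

retreat

Treating letters as 0–25, the rule is x ↦ 23x + 23 (mod 26).
Decoding ylsylxs: y(24)→17·(24−23)≡17=r; l(11)→17·(11−23)≡4=e; s(18)→17·(18−23)≡19=t; y(24)→17·(24−23)≡17=r; l(11)→17·(11−23)≡4=e; x(23)→17·(23−23)≡0=a; s(18)→17·(18−23)≡19=t (all mod 26).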